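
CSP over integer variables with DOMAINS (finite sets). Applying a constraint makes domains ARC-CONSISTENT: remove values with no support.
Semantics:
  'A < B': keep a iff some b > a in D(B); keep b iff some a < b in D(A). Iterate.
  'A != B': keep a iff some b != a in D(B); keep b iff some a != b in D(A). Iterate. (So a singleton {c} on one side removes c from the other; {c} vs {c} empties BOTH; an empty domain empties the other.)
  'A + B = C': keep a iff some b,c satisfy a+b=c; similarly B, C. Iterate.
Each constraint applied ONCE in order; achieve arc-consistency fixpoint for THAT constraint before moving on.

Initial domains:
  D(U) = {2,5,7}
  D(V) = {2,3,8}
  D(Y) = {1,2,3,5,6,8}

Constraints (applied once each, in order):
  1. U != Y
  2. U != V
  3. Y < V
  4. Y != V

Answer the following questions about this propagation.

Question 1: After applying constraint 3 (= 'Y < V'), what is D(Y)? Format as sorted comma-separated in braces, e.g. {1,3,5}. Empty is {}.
Answer: {1,2,3,5,6}

Derivation:
Constraint 1 (U != Y) on D(U)={2,5,7} D(Y)={1,2,3,5,6,8}: no change
Constraint 2 (U != V) on D(U)={2,5,7} D(V)={2,3,8}: no change
Constraint 3 (Y < V) on D(Y)={1,2,3,5,6,8} D(V)={2,3,8}: Y {1,2,3,5,6,8}->{1,2,3,5,6}
So after constraint 3: D(Y) = {1,2,3,5,6}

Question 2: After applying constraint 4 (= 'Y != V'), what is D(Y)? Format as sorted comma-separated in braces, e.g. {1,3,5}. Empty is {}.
Answer: {1,2,3,5,6}

Derivation:
Constraint 1 (U != Y) on D(U)={2,5,7} D(Y)={1,2,3,5,6,8}: no change
Constraint 2 (U != V) on D(U)={2,5,7} D(V)={2,3,8}: no change
Constraint 3 (Y < V) on D(Y)={1,2,3,5,6,8} D(V)={2,3,8}: Y {1,2,3,5,6,8}->{1,2,3,5,6}
Constraint 4 (Y != V) on D(Y)={1,2,3,5,6} D(V)={2,3,8}: no change
So after constraint 4: D(Y) = {1,2,3,5,6}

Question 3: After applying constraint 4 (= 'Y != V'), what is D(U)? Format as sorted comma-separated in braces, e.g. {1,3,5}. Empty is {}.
Answer: {2,5,7}

Derivation:
Constraint 1 (U != Y) on D(U)={2,5,7} D(Y)={1,2,3,5,6,8}: no change
Constraint 2 (U != V) on D(U)={2,5,7} D(V)={2,3,8}: no change
Constraint 3 (Y < V) on D(Y)={1,2,3,5,6,8} D(V)={2,3,8}: Y {1,2,3,5,6,8}->{1,2,3,5,6}
Constraint 4 (Y != V) on D(Y)={1,2,3,5,6} D(V)={2,3,8}: no change
So after constraint 4: D(U) = {2,5,7}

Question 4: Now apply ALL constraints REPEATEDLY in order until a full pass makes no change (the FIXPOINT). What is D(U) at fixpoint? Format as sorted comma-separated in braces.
Answer: {2,5,7}

Derivation:
pass 0 (initial): D(U)={2,5,7}
pass 1: Y {1,2,3,5,6,8}->{1,2,3,5,6}
pass 2: no change
Fixpoint after 2 passes: D(U) = {2,5,7}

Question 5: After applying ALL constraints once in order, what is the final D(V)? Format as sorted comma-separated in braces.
Answer: {2,3,8}

Derivation:
Constraint 1 (U != Y) on D(U)={2,5,7} D(Y)={1,2,3,5,6,8}: no change
Constraint 2 (U != V) on D(U)={2,5,7} D(V)={2,3,8}: no change
Constraint 3 (Y < V) on D(Y)={1,2,3,5,6,8} D(V)={2,3,8}: Y {1,2,3,5,6,8}->{1,2,3,5,6}
Constraint 4 (Y != V) on D(Y)={1,2,3,5,6} D(V)={2,3,8}: no change
So after all 4 constraints: D(V) = {2,3,8}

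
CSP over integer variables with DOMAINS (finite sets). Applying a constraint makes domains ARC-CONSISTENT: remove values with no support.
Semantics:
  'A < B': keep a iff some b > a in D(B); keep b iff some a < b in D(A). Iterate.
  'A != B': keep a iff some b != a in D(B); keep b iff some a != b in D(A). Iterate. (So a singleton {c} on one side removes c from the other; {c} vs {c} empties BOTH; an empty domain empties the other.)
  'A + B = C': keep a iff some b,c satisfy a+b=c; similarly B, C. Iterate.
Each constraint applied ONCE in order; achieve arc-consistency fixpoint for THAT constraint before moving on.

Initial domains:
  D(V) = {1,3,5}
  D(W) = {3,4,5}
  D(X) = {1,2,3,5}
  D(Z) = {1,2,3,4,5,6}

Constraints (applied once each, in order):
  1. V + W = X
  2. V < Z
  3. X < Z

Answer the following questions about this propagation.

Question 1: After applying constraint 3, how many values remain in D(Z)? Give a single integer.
Constraint 1 (V + W = X) on D(V)={1,3,5} D(W)={3,4,5} D(X)={1,2,3,5}: V {1,3,5}->{1}; W {3,4,5}->{4}; X {1,2,3,5}->{5}
Constraint 2 (V < Z) on D(V)={1} D(Z)={1,2,3,4,5,6}: Z {1,2,3,4,5,6}->{2,3,4,5,6}
Constraint 3 (X < Z) on D(X)={5} D(Z)={2,3,4,5,6}: Z {2,3,4,5,6}->{6}
So after constraint 3: D(Z)={6}, size = 1

Answer: 1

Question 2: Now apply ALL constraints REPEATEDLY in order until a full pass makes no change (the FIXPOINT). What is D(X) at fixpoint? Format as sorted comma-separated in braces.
pass 0 (initial): D(X)={1,2,3,5}
pass 1: V {1,3,5}->{1}; W {3,4,5}->{4}; X {1,2,3,5}->{5}; Z {1,2,3,4,5,6}->{6}
pass 2: no change
Fixpoint after 2 passes: D(X) = {5}

Answer: {5}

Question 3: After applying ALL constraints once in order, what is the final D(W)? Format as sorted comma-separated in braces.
Answer: {4}

Derivation:
Constraint 1 (V + W = X) on D(V)={1,3,5} D(W)={3,4,5} D(X)={1,2,3,5}: V {1,3,5}->{1}; W {3,4,5}->{4}; X {1,2,3,5}->{5}
Constraint 2 (V < Z) on D(V)={1} D(Z)={1,2,3,4,5,6}: Z {1,2,3,4,5,6}->{2,3,4,5,6}
Constraint 3 (X < Z) on D(X)={5} D(Z)={2,3,4,5,6}: Z {2,3,4,5,6}->{6}
So after all 3 constraints: D(W) = {4}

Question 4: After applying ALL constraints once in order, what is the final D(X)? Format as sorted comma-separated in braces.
Answer: {5}

Derivation:
Constraint 1 (V + W = X) on D(V)={1,3,5} D(W)={3,4,5} D(X)={1,2,3,5}: V {1,3,5}->{1}; W {3,4,5}->{4}; X {1,2,3,5}->{5}
Constraint 2 (V < Z) on D(V)={1} D(Z)={1,2,3,4,5,6}: Z {1,2,3,4,5,6}->{2,3,4,5,6}
Constraint 3 (X < Z) on D(X)={5} D(Z)={2,3,4,5,6}: Z {2,3,4,5,6}->{6}
So after all 3 constraints: D(X) = {5}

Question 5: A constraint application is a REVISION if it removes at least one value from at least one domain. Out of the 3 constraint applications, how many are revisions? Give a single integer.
Constraint 1 (V + W = X) on D(V)={1,3,5} D(W)={3,4,5} D(X)={1,2,3,5}: V {1,3,5}->{1}; W {3,4,5}->{4}; X {1,2,3,5}->{5} => REVISION
Constraint 2 (V < Z) on D(V)={1} D(Z)={1,2,3,4,5,6}: Z {1,2,3,4,5,6}->{2,3,4,5,6} => REVISION
Constraint 3 (X < Z) on D(X)={5} D(Z)={2,3,4,5,6}: Z {2,3,4,5,6}->{6} => REVISION
Total revisions = 3

Answer: 3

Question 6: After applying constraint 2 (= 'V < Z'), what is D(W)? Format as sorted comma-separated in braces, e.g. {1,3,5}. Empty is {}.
Constraint 1 (V + W = X) on D(V)={1,3,5} D(W)={3,4,5} D(X)={1,2,3,5}: V {1,3,5}->{1}; W {3,4,5}->{4}; X {1,2,3,5}->{5}
Constraint 2 (V < Z) on D(V)={1} D(Z)={1,2,3,4,5,6}: Z {1,2,3,4,5,6}->{2,3,4,5,6}
So after constraint 2: D(W) = {4}

Answer: {4}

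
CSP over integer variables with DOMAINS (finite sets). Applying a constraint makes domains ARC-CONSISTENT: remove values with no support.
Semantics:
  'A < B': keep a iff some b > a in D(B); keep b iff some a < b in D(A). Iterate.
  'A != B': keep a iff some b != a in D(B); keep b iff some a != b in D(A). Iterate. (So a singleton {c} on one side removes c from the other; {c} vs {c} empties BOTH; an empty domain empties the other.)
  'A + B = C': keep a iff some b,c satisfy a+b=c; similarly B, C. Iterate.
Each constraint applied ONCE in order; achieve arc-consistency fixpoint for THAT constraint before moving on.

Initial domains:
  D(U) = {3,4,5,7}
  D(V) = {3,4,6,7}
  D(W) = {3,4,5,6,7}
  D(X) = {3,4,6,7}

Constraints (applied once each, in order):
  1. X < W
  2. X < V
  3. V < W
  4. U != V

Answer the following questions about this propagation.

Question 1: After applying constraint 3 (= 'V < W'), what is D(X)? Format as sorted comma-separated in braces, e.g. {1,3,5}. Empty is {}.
Answer: {3,4,6}

Derivation:
Constraint 1 (X < W) on D(X)={3,4,6,7} D(W)={3,4,5,6,7}: X {3,4,6,7}->{3,4,6}; W {3,4,5,6,7}->{4,5,6,7}
Constraint 2 (X < V) on D(X)={3,4,6} D(V)={3,4,6,7}: V {3,4,6,7}->{4,6,7}
Constraint 3 (V < W) on D(V)={4,6,7} D(W)={4,5,6,7}: V {4,6,7}->{4,6}; W {4,5,6,7}->{5,6,7}
So after constraint 3: D(X) = {3,4,6}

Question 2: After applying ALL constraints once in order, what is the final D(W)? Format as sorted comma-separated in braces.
Answer: {5,6,7}

Derivation:
Constraint 1 (X < W) on D(X)={3,4,6,7} D(W)={3,4,5,6,7}: X {3,4,6,7}->{3,4,6}; W {3,4,5,6,7}->{4,5,6,7}
Constraint 2 (X < V) on D(X)={3,4,6} D(V)={3,4,6,7}: V {3,4,6,7}->{4,6,7}
Constraint 3 (V < W) on D(V)={4,6,7} D(W)={4,5,6,7}: V {4,6,7}->{4,6}; W {4,5,6,7}->{5,6,7}
Constraint 4 (U != V) on D(U)={3,4,5,7} D(V)={4,6}: no change
So after all 4 constraints: D(W) = {5,6,7}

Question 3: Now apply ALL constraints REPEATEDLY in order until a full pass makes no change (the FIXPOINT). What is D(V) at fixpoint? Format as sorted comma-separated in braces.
pass 0 (initial): D(V)={3,4,6,7}
pass 1: V {3,4,6,7}->{4,6}; W {3,4,5,6,7}->{5,6,7}; X {3,4,6,7}->{3,4,6}
pass 2: X {3,4,6}->{3,4}
pass 3: no change
Fixpoint after 3 passes: D(V) = {4,6}

Answer: {4,6}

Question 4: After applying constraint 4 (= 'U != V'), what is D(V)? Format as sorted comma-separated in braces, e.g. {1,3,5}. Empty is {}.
Answer: {4,6}

Derivation:
Constraint 1 (X < W) on D(X)={3,4,6,7} D(W)={3,4,5,6,7}: X {3,4,6,7}->{3,4,6}; W {3,4,5,6,7}->{4,5,6,7}
Constraint 2 (X < V) on D(X)={3,4,6} D(V)={3,4,6,7}: V {3,4,6,7}->{4,6,7}
Constraint 3 (V < W) on D(V)={4,6,7} D(W)={4,5,6,7}: V {4,6,7}->{4,6}; W {4,5,6,7}->{5,6,7}
Constraint 4 (U != V) on D(U)={3,4,5,7} D(V)={4,6}: no change
So after constraint 4: D(V) = {4,6}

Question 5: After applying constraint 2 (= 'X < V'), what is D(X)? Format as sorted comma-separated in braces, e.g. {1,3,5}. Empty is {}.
Answer: {3,4,6}

Derivation:
Constraint 1 (X < W) on D(X)={3,4,6,7} D(W)={3,4,5,6,7}: X {3,4,6,7}->{3,4,6}; W {3,4,5,6,7}->{4,5,6,7}
Constraint 2 (X < V) on D(X)={3,4,6} D(V)={3,4,6,7}: V {3,4,6,7}->{4,6,7}
So after constraint 2: D(X) = {3,4,6}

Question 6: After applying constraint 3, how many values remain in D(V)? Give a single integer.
Answer: 2

Derivation:
Constraint 1 (X < W) on D(X)={3,4,6,7} D(W)={3,4,5,6,7}: X {3,4,6,7}->{3,4,6}; W {3,4,5,6,7}->{4,5,6,7}
Constraint 2 (X < V) on D(X)={3,4,6} D(V)={3,4,6,7}: V {3,4,6,7}->{4,6,7}
Constraint 3 (V < W) on D(V)={4,6,7} D(W)={4,5,6,7}: V {4,6,7}->{4,6}; W {4,5,6,7}->{5,6,7}
So after constraint 3: D(V)={4,6}, size = 2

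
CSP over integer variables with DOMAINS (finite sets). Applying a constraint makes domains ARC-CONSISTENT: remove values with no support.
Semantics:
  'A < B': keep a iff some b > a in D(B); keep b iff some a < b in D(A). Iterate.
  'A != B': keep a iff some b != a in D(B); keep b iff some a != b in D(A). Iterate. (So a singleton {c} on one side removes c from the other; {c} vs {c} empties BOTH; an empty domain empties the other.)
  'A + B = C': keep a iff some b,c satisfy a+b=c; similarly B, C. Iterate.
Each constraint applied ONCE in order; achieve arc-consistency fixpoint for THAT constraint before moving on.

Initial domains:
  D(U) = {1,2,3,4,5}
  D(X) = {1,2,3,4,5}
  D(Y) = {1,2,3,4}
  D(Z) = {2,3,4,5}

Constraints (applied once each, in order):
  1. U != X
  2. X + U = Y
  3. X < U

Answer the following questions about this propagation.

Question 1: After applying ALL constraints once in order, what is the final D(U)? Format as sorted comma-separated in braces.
Constraint 1 (U != X) on D(U)={1,2,3,4,5} D(X)={1,2,3,4,5}: no change
Constraint 2 (X + U = Y) on D(X)={1,2,3,4,5} D(U)={1,2,3,4,5} D(Y)={1,2,3,4}: X {1,2,3,4,5}->{1,2,3}; U {1,2,3,4,5}->{1,2,3}; Y {1,2,3,4}->{2,3,4}
Constraint 3 (X < U) on D(X)={1,2,3} D(U)={1,2,3}: X {1,2,3}->{1,2}; U {1,2,3}->{2,3}
So after all 3 constraints: D(U) = {2,3}

Answer: {2,3}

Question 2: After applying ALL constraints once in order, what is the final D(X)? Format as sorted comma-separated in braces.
Constraint 1 (U != X) on D(U)={1,2,3,4,5} D(X)={1,2,3,4,5}: no change
Constraint 2 (X + U = Y) on D(X)={1,2,3,4,5} D(U)={1,2,3,4,5} D(Y)={1,2,3,4}: X {1,2,3,4,5}->{1,2,3}; U {1,2,3,4,5}->{1,2,3}; Y {1,2,3,4}->{2,3,4}
Constraint 3 (X < U) on D(X)={1,2,3} D(U)={1,2,3}: X {1,2,3}->{1,2}; U {1,2,3}->{2,3}
So after all 3 constraints: D(X) = {1,2}

Answer: {1,2}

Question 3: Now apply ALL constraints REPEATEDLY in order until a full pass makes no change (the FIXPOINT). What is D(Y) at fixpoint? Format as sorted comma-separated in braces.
pass 0 (initial): D(Y)={1,2,3,4}
pass 1: U {1,2,3,4,5}->{2,3}; X {1,2,3,4,5}->{1,2}; Y {1,2,3,4}->{2,3,4}
pass 2: Y {2,3,4}->{3,4}
pass 3: no change
Fixpoint after 3 passes: D(Y) = {3,4}

Answer: {3,4}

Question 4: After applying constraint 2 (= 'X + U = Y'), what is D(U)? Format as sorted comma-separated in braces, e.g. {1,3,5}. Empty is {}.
Answer: {1,2,3}

Derivation:
Constraint 1 (U != X) on D(U)={1,2,3,4,5} D(X)={1,2,3,4,5}: no change
Constraint 2 (X + U = Y) on D(X)={1,2,3,4,5} D(U)={1,2,3,4,5} D(Y)={1,2,3,4}: X {1,2,3,4,5}->{1,2,3}; U {1,2,3,4,5}->{1,2,3}; Y {1,2,3,4}->{2,3,4}
So after constraint 2: D(U) = {1,2,3}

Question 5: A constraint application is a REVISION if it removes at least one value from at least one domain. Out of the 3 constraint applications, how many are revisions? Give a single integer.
Answer: 2

Derivation:
Constraint 1 (U != X) on D(U)={1,2,3,4,5} D(X)={1,2,3,4,5}: no change => not a revision
Constraint 2 (X + U = Y) on D(X)={1,2,3,4,5} D(U)={1,2,3,4,5} D(Y)={1,2,3,4}: X {1,2,3,4,5}->{1,2,3}; U {1,2,3,4,5}->{1,2,3}; Y {1,2,3,4}->{2,3,4} => REVISION
Constraint 3 (X < U) on D(X)={1,2,3} D(U)={1,2,3}: X {1,2,3}->{1,2}; U {1,2,3}->{2,3} => REVISION
Total revisions = 2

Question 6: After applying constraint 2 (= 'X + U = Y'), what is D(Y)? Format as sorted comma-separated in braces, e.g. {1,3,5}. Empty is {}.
Constraint 1 (U != X) on D(U)={1,2,3,4,5} D(X)={1,2,3,4,5}: no change
Constraint 2 (X + U = Y) on D(X)={1,2,3,4,5} D(U)={1,2,3,4,5} D(Y)={1,2,3,4}: X {1,2,3,4,5}->{1,2,3}; U {1,2,3,4,5}->{1,2,3}; Y {1,2,3,4}->{2,3,4}
So after constraint 2: D(Y) = {2,3,4}

Answer: {2,3,4}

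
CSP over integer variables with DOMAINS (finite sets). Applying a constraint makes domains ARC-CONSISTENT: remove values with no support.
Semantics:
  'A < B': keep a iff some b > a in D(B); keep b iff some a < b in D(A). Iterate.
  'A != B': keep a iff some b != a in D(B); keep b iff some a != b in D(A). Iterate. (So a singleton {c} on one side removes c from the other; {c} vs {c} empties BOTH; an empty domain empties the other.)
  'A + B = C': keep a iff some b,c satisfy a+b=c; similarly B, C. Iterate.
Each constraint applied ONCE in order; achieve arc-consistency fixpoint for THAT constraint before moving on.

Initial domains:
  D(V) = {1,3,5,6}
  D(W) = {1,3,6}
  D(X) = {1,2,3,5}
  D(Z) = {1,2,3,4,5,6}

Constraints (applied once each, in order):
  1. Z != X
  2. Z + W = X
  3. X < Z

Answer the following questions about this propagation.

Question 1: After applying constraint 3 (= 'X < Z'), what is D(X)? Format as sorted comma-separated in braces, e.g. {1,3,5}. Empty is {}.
Constraint 1 (Z != X) on D(Z)={1,2,3,4,5,6} D(X)={1,2,3,5}: no change
Constraint 2 (Z + W = X) on D(Z)={1,2,3,4,5,6} D(W)={1,3,6} D(X)={1,2,3,5}: Z {1,2,3,4,5,6}->{1,2,4}; W {1,3,6}->{1,3}; X {1,2,3,5}->{2,3,5}
Constraint 3 (X < Z) on D(X)={2,3,5} D(Z)={1,2,4}: X {2,3,5}->{2,3}; Z {1,2,4}->{4}
So after constraint 3: D(X) = {2,3}

Answer: {2,3}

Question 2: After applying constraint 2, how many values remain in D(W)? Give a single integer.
Answer: 2

Derivation:
Constraint 1 (Z != X) on D(Z)={1,2,3,4,5,6} D(X)={1,2,3,5}: no change
Constraint 2 (Z + W = X) on D(Z)={1,2,3,4,5,6} D(W)={1,3,6} D(X)={1,2,3,5}: Z {1,2,3,4,5,6}->{1,2,4}; W {1,3,6}->{1,3}; X {1,2,3,5}->{2,3,5}
So after constraint 2: D(W)={1,3}, size = 2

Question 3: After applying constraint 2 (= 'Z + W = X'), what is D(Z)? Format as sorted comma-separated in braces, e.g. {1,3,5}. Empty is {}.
Constraint 1 (Z != X) on D(Z)={1,2,3,4,5,6} D(X)={1,2,3,5}: no change
Constraint 2 (Z + W = X) on D(Z)={1,2,3,4,5,6} D(W)={1,3,6} D(X)={1,2,3,5}: Z {1,2,3,4,5,6}->{1,2,4}; W {1,3,6}->{1,3}; X {1,2,3,5}->{2,3,5}
So after constraint 2: D(Z) = {1,2,4}

Answer: {1,2,4}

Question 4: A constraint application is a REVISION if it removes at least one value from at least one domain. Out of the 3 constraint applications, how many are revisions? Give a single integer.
Answer: 2

Derivation:
Constraint 1 (Z != X) on D(Z)={1,2,3,4,5,6} D(X)={1,2,3,5}: no change => not a revision
Constraint 2 (Z + W = X) on D(Z)={1,2,3,4,5,6} D(W)={1,3,6} D(X)={1,2,3,5}: Z {1,2,3,4,5,6}->{1,2,4}; W {1,3,6}->{1,3}; X {1,2,3,5}->{2,3,5} => REVISION
Constraint 3 (X < Z) on D(X)={2,3,5} D(Z)={1,2,4}: X {2,3,5}->{2,3}; Z {1,2,4}->{4} => REVISION
Total revisions = 2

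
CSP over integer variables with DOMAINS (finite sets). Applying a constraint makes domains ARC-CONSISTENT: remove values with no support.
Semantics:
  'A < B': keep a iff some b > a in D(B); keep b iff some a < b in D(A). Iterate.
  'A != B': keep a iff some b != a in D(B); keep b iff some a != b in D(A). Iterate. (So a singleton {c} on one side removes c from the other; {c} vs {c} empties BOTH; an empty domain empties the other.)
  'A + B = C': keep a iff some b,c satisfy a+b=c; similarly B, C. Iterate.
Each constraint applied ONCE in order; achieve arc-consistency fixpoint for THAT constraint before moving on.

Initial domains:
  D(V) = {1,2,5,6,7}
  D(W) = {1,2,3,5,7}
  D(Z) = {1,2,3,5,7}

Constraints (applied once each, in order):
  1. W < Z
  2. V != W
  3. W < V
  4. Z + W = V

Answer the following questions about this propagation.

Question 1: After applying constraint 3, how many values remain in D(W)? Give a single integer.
Answer: 4

Derivation:
Constraint 1 (W < Z) on D(W)={1,2,3,5,7} D(Z)={1,2,3,5,7}: W {1,2,3,5,7}->{1,2,3,5}; Z {1,2,3,5,7}->{2,3,5,7}
Constraint 2 (V != W) on D(V)={1,2,5,6,7} D(W)={1,2,3,5}: no change
Constraint 3 (W < V) on D(W)={1,2,3,5} D(V)={1,2,5,6,7}: V {1,2,5,6,7}->{2,5,6,7}
So after constraint 3: D(W)={1,2,3,5}, size = 4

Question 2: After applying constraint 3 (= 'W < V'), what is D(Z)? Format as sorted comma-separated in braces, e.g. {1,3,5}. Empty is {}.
Answer: {2,3,5,7}

Derivation:
Constraint 1 (W < Z) on D(W)={1,2,3,5,7} D(Z)={1,2,3,5,7}: W {1,2,3,5,7}->{1,2,3,5}; Z {1,2,3,5,7}->{2,3,5,7}
Constraint 2 (V != W) on D(V)={1,2,5,6,7} D(W)={1,2,3,5}: no change
Constraint 3 (W < V) on D(W)={1,2,3,5} D(V)={1,2,5,6,7}: V {1,2,5,6,7}->{2,5,6,7}
So after constraint 3: D(Z) = {2,3,5,7}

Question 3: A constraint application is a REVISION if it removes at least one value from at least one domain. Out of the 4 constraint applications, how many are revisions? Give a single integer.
Constraint 1 (W < Z) on D(W)={1,2,3,5,7} D(Z)={1,2,3,5,7}: W {1,2,3,5,7}->{1,2,3,5}; Z {1,2,3,5,7}->{2,3,5,7} => REVISION
Constraint 2 (V != W) on D(V)={1,2,5,6,7} D(W)={1,2,3,5}: no change => not a revision
Constraint 3 (W < V) on D(W)={1,2,3,5} D(V)={1,2,5,6,7}: V {1,2,5,6,7}->{2,5,6,7} => REVISION
Constraint 4 (Z + W = V) on D(Z)={2,3,5,7} D(W)={1,2,3,5} D(V)={2,5,6,7}: Z {2,3,5,7}->{2,3,5}; V {2,5,6,7}->{5,6,7} => REVISION
Total revisions = 3

Answer: 3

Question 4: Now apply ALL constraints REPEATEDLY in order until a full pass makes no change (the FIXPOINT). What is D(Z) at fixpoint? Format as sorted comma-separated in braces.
Answer: {2,3,5}

Derivation:
pass 0 (initial): D(Z)={1,2,3,5,7}
pass 1: V {1,2,5,6,7}->{5,6,7}; W {1,2,3,5,7}->{1,2,3,5}; Z {1,2,3,5,7}->{2,3,5}
pass 2: W {1,2,3,5}->{1,2,3}
pass 3: no change
Fixpoint after 3 passes: D(Z) = {2,3,5}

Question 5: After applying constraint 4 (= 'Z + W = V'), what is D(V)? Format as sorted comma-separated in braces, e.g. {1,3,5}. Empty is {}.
Constraint 1 (W < Z) on D(W)={1,2,3,5,7} D(Z)={1,2,3,5,7}: W {1,2,3,5,7}->{1,2,3,5}; Z {1,2,3,5,7}->{2,3,5,7}
Constraint 2 (V != W) on D(V)={1,2,5,6,7} D(W)={1,2,3,5}: no change
Constraint 3 (W < V) on D(W)={1,2,3,5} D(V)={1,2,5,6,7}: V {1,2,5,6,7}->{2,5,6,7}
Constraint 4 (Z + W = V) on D(Z)={2,3,5,7} D(W)={1,2,3,5} D(V)={2,5,6,7}: Z {2,3,5,7}->{2,3,5}; V {2,5,6,7}->{5,6,7}
So after constraint 4: D(V) = {5,6,7}

Answer: {5,6,7}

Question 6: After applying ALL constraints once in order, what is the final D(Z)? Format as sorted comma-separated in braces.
Constraint 1 (W < Z) on D(W)={1,2,3,5,7} D(Z)={1,2,3,5,7}: W {1,2,3,5,7}->{1,2,3,5}; Z {1,2,3,5,7}->{2,3,5,7}
Constraint 2 (V != W) on D(V)={1,2,5,6,7} D(W)={1,2,3,5}: no change
Constraint 3 (W < V) on D(W)={1,2,3,5} D(V)={1,2,5,6,7}: V {1,2,5,6,7}->{2,5,6,7}
Constraint 4 (Z + W = V) on D(Z)={2,3,5,7} D(W)={1,2,3,5} D(V)={2,5,6,7}: Z {2,3,5,7}->{2,3,5}; V {2,5,6,7}->{5,6,7}
So after all 4 constraints: D(Z) = {2,3,5}

Answer: {2,3,5}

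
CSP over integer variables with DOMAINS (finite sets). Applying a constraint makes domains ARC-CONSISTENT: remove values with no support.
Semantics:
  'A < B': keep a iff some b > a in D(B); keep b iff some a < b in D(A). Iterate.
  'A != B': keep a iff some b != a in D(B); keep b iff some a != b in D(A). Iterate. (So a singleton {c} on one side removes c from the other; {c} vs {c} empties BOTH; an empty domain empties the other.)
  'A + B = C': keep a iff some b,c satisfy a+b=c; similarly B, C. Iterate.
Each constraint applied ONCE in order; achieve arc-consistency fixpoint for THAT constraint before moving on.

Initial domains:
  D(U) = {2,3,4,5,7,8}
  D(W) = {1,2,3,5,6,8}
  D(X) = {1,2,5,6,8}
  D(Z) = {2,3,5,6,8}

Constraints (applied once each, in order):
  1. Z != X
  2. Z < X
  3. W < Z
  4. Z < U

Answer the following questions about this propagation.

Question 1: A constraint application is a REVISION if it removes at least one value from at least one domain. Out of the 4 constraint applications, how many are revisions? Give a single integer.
Answer: 3

Derivation:
Constraint 1 (Z != X) on D(Z)={2,3,5,6,8} D(X)={1,2,5,6,8}: no change => not a revision
Constraint 2 (Z < X) on D(Z)={2,3,5,6,8} D(X)={1,2,5,6,8}: Z {2,3,5,6,8}->{2,3,5,6}; X {1,2,5,6,8}->{5,6,8} => REVISION
Constraint 3 (W < Z) on D(W)={1,2,3,5,6,8} D(Z)={2,3,5,6}: W {1,2,3,5,6,8}->{1,2,3,5} => REVISION
Constraint 4 (Z < U) on D(Z)={2,3,5,6} D(U)={2,3,4,5,7,8}: U {2,3,4,5,7,8}->{3,4,5,7,8} => REVISION
Total revisions = 3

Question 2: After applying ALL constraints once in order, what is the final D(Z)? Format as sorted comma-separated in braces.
Answer: {2,3,5,6}

Derivation:
Constraint 1 (Z != X) on D(Z)={2,3,5,6,8} D(X)={1,2,5,6,8}: no change
Constraint 2 (Z < X) on D(Z)={2,3,5,6,8} D(X)={1,2,5,6,8}: Z {2,3,5,6,8}->{2,3,5,6}; X {1,2,5,6,8}->{5,6,8}
Constraint 3 (W < Z) on D(W)={1,2,3,5,6,8} D(Z)={2,3,5,6}: W {1,2,3,5,6,8}->{1,2,3,5}
Constraint 4 (Z < U) on D(Z)={2,3,5,6} D(U)={2,3,4,5,7,8}: U {2,3,4,5,7,8}->{3,4,5,7,8}
So after all 4 constraints: D(Z) = {2,3,5,6}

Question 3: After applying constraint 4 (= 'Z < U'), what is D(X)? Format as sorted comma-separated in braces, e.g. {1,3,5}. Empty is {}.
Answer: {5,6,8}

Derivation:
Constraint 1 (Z != X) on D(Z)={2,3,5,6,8} D(X)={1,2,5,6,8}: no change
Constraint 2 (Z < X) on D(Z)={2,3,5,6,8} D(X)={1,2,5,6,8}: Z {2,3,5,6,8}->{2,3,5,6}; X {1,2,5,6,8}->{5,6,8}
Constraint 3 (W < Z) on D(W)={1,2,3,5,6,8} D(Z)={2,3,5,6}: W {1,2,3,5,6,8}->{1,2,3,5}
Constraint 4 (Z < U) on D(Z)={2,3,5,6} D(U)={2,3,4,5,7,8}: U {2,3,4,5,7,8}->{3,4,5,7,8}
So after constraint 4: D(X) = {5,6,8}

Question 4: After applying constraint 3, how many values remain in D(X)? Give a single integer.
Answer: 3

Derivation:
Constraint 1 (Z != X) on D(Z)={2,3,5,6,8} D(X)={1,2,5,6,8}: no change
Constraint 2 (Z < X) on D(Z)={2,3,5,6,8} D(X)={1,2,5,6,8}: Z {2,3,5,6,8}->{2,3,5,6}; X {1,2,5,6,8}->{5,6,8}
Constraint 3 (W < Z) on D(W)={1,2,3,5,6,8} D(Z)={2,3,5,6}: W {1,2,3,5,6,8}->{1,2,3,5}
So after constraint 3: D(X)={5,6,8}, size = 3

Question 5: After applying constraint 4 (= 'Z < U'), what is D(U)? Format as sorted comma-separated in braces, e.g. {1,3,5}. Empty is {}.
Constraint 1 (Z != X) on D(Z)={2,3,5,6,8} D(X)={1,2,5,6,8}: no change
Constraint 2 (Z < X) on D(Z)={2,3,5,6,8} D(X)={1,2,5,6,8}: Z {2,3,5,6,8}->{2,3,5,6}; X {1,2,5,6,8}->{5,6,8}
Constraint 3 (W < Z) on D(W)={1,2,3,5,6,8} D(Z)={2,3,5,6}: W {1,2,3,5,6,8}->{1,2,3,5}
Constraint 4 (Z < U) on D(Z)={2,3,5,6} D(U)={2,3,4,5,7,8}: U {2,3,4,5,7,8}->{3,4,5,7,8}
So after constraint 4: D(U) = {3,4,5,7,8}

Answer: {3,4,5,7,8}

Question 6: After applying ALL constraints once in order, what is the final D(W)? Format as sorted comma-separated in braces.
Constraint 1 (Z != X) on D(Z)={2,3,5,6,8} D(X)={1,2,5,6,8}: no change
Constraint 2 (Z < X) on D(Z)={2,3,5,6,8} D(X)={1,2,5,6,8}: Z {2,3,5,6,8}->{2,3,5,6}; X {1,2,5,6,8}->{5,6,8}
Constraint 3 (W < Z) on D(W)={1,2,3,5,6,8} D(Z)={2,3,5,6}: W {1,2,3,5,6,8}->{1,2,3,5}
Constraint 4 (Z < U) on D(Z)={2,3,5,6} D(U)={2,3,4,5,7,8}: U {2,3,4,5,7,8}->{3,4,5,7,8}
So after all 4 constraints: D(W) = {1,2,3,5}

Answer: {1,2,3,5}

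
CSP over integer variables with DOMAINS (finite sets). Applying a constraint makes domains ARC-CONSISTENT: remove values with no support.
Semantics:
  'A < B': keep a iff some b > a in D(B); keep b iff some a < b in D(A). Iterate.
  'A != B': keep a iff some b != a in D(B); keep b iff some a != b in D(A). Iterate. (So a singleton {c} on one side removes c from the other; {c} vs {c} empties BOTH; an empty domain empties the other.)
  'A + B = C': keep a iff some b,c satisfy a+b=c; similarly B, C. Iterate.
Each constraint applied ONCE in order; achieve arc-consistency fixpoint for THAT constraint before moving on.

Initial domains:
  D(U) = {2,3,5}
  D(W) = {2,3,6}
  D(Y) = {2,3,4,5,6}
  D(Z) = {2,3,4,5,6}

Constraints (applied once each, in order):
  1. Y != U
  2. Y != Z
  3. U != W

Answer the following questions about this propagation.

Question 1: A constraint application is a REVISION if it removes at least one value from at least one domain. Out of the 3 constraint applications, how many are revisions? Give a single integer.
Answer: 0

Derivation:
Constraint 1 (Y != U) on D(Y)={2,3,4,5,6} D(U)={2,3,5}: no change => not a revision
Constraint 2 (Y != Z) on D(Y)={2,3,4,5,6} D(Z)={2,3,4,5,6}: no change => not a revision
Constraint 3 (U != W) on D(U)={2,3,5} D(W)={2,3,6}: no change => not a revision
Total revisions = 0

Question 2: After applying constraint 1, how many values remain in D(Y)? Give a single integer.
Constraint 1 (Y != U) on D(Y)={2,3,4,5,6} D(U)={2,3,5}: no change
So after constraint 1: D(Y)={2,3,4,5,6}, size = 5

Answer: 5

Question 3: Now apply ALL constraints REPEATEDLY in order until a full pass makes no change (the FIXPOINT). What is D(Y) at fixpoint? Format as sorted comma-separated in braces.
Answer: {2,3,4,5,6}

Derivation:
pass 0 (initial): D(Y)={2,3,4,5,6}
pass 1: no change
Fixpoint after 1 passes: D(Y) = {2,3,4,5,6}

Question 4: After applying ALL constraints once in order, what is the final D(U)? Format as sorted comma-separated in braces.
Answer: {2,3,5}

Derivation:
Constraint 1 (Y != U) on D(Y)={2,3,4,5,6} D(U)={2,3,5}: no change
Constraint 2 (Y != Z) on D(Y)={2,3,4,5,6} D(Z)={2,3,4,5,6}: no change
Constraint 3 (U != W) on D(U)={2,3,5} D(W)={2,3,6}: no change
So after all 3 constraints: D(U) = {2,3,5}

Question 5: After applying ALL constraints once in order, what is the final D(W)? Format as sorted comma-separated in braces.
Answer: {2,3,6}

Derivation:
Constraint 1 (Y != U) on D(Y)={2,3,4,5,6} D(U)={2,3,5}: no change
Constraint 2 (Y != Z) on D(Y)={2,3,4,5,6} D(Z)={2,3,4,5,6}: no change
Constraint 3 (U != W) on D(U)={2,3,5} D(W)={2,3,6}: no change
So after all 3 constraints: D(W) = {2,3,6}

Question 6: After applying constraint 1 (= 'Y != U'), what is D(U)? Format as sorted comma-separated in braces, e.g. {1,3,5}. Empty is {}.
Constraint 1 (Y != U) on D(Y)={2,3,4,5,6} D(U)={2,3,5}: no change
So after constraint 1: D(U) = {2,3,5}

Answer: {2,3,5}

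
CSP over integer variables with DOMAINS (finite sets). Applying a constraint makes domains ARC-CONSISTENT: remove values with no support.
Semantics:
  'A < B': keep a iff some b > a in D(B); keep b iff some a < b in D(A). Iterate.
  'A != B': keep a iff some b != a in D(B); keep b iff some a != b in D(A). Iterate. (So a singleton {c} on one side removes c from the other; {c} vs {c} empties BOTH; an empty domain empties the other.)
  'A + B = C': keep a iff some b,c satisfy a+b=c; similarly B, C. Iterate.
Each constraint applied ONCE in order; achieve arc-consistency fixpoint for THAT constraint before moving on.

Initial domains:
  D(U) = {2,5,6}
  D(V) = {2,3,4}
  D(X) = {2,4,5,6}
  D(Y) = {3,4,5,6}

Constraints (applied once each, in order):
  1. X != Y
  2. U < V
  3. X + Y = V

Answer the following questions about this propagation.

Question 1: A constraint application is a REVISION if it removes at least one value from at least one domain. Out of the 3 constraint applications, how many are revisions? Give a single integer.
Answer: 2

Derivation:
Constraint 1 (X != Y) on D(X)={2,4,5,6} D(Y)={3,4,5,6}: no change => not a revision
Constraint 2 (U < V) on D(U)={2,5,6} D(V)={2,3,4}: U {2,5,6}->{2}; V {2,3,4}->{3,4} => REVISION
Constraint 3 (X + Y = V) on D(X)={2,4,5,6} D(Y)={3,4,5,6} D(V)={3,4}: X {2,4,5,6}->{}; Y {3,4,5,6}->{}; V {3,4}->{} => REVISION
Total revisions = 2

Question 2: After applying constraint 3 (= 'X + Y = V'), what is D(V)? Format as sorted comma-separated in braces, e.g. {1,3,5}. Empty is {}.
Answer: {}

Derivation:
Constraint 1 (X != Y) on D(X)={2,4,5,6} D(Y)={3,4,5,6}: no change
Constraint 2 (U < V) on D(U)={2,5,6} D(V)={2,3,4}: U {2,5,6}->{2}; V {2,3,4}->{3,4}
Constraint 3 (X + Y = V) on D(X)={2,4,5,6} D(Y)={3,4,5,6} D(V)={3,4}: X {2,4,5,6}->{}; Y {3,4,5,6}->{}; V {3,4}->{}
So after constraint 3: D(V) = {}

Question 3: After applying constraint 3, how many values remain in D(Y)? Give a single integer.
Answer: 0

Derivation:
Constraint 1 (X != Y) on D(X)={2,4,5,6} D(Y)={3,4,5,6}: no change
Constraint 2 (U < V) on D(U)={2,5,6} D(V)={2,3,4}: U {2,5,6}->{2}; V {2,3,4}->{3,4}
Constraint 3 (X + Y = V) on D(X)={2,4,5,6} D(Y)={3,4,5,6} D(V)={3,4}: X {2,4,5,6}->{}; Y {3,4,5,6}->{}; V {3,4}->{}
So after constraint 3: D(Y)={}, size = 0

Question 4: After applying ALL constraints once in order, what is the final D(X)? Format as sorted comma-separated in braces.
Constraint 1 (X != Y) on D(X)={2,4,5,6} D(Y)={3,4,5,6}: no change
Constraint 2 (U < V) on D(U)={2,5,6} D(V)={2,3,4}: U {2,5,6}->{2}; V {2,3,4}->{3,4}
Constraint 3 (X + Y = V) on D(X)={2,4,5,6} D(Y)={3,4,5,6} D(V)={3,4}: X {2,4,5,6}->{}; Y {3,4,5,6}->{}; V {3,4}->{}
So after all 3 constraints: D(X) = {}

Answer: {}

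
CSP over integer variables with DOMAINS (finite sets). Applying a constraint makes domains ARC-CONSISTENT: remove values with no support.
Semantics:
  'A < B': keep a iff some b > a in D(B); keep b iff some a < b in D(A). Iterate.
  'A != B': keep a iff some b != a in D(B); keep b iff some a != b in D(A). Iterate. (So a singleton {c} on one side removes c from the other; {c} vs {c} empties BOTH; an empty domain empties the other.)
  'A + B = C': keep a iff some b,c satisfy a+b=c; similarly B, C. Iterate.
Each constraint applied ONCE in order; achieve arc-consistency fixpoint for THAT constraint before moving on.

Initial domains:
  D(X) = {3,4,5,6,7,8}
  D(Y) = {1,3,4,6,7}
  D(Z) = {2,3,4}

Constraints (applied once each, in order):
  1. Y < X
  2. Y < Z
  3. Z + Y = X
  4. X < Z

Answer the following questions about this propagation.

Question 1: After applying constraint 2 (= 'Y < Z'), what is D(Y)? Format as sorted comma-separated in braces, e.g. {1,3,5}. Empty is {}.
Answer: {1,3}

Derivation:
Constraint 1 (Y < X) on D(Y)={1,3,4,6,7} D(X)={3,4,5,6,7,8}: no change
Constraint 2 (Y < Z) on D(Y)={1,3,4,6,7} D(Z)={2,3,4}: Y {1,3,4,6,7}->{1,3}
So after constraint 2: D(Y) = {1,3}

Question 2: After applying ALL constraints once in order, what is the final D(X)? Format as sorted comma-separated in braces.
Answer: {3}

Derivation:
Constraint 1 (Y < X) on D(Y)={1,3,4,6,7} D(X)={3,4,5,6,7,8}: no change
Constraint 2 (Y < Z) on D(Y)={1,3,4,6,7} D(Z)={2,3,4}: Y {1,3,4,6,7}->{1,3}
Constraint 3 (Z + Y = X) on D(Z)={2,3,4} D(Y)={1,3} D(X)={3,4,5,6,7,8}: X {3,4,5,6,7,8}->{3,4,5,6,7}
Constraint 4 (X < Z) on D(X)={3,4,5,6,7} D(Z)={2,3,4}: X {3,4,5,6,7}->{3}; Z {2,3,4}->{4}
So after all 4 constraints: D(X) = {3}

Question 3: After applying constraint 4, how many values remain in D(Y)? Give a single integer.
Constraint 1 (Y < X) on D(Y)={1,3,4,6,7} D(X)={3,4,5,6,7,8}: no change
Constraint 2 (Y < Z) on D(Y)={1,3,4,6,7} D(Z)={2,3,4}: Y {1,3,4,6,7}->{1,3}
Constraint 3 (Z + Y = X) on D(Z)={2,3,4} D(Y)={1,3} D(X)={3,4,5,6,7,8}: X {3,4,5,6,7,8}->{3,4,5,6,7}
Constraint 4 (X < Z) on D(X)={3,4,5,6,7} D(Z)={2,3,4}: X {3,4,5,6,7}->{3}; Z {2,3,4}->{4}
So after constraint 4: D(Y)={1,3}, size = 2

Answer: 2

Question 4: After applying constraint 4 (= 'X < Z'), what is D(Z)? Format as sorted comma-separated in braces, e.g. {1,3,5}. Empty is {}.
Constraint 1 (Y < X) on D(Y)={1,3,4,6,7} D(X)={3,4,5,6,7,8}: no change
Constraint 2 (Y < Z) on D(Y)={1,3,4,6,7} D(Z)={2,3,4}: Y {1,3,4,6,7}->{1,3}
Constraint 3 (Z + Y = X) on D(Z)={2,3,4} D(Y)={1,3} D(X)={3,4,5,6,7,8}: X {3,4,5,6,7,8}->{3,4,5,6,7}
Constraint 4 (X < Z) on D(X)={3,4,5,6,7} D(Z)={2,3,4}: X {3,4,5,6,7}->{3}; Z {2,3,4}->{4}
So after constraint 4: D(Z) = {4}

Answer: {4}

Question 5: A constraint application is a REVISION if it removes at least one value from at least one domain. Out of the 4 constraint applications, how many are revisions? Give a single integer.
Constraint 1 (Y < X) on D(Y)={1,3,4,6,7} D(X)={3,4,5,6,7,8}: no change => not a revision
Constraint 2 (Y < Z) on D(Y)={1,3,4,6,7} D(Z)={2,3,4}: Y {1,3,4,6,7}->{1,3} => REVISION
Constraint 3 (Z + Y = X) on D(Z)={2,3,4} D(Y)={1,3} D(X)={3,4,5,6,7,8}: X {3,4,5,6,7,8}->{3,4,5,6,7} => REVISION
Constraint 4 (X < Z) on D(X)={3,4,5,6,7} D(Z)={2,3,4}: X {3,4,5,6,7}->{3}; Z {2,3,4}->{4} => REVISION
Total revisions = 3

Answer: 3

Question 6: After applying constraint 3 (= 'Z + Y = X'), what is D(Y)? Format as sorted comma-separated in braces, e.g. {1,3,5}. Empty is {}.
Constraint 1 (Y < X) on D(Y)={1,3,4,6,7} D(X)={3,4,5,6,7,8}: no change
Constraint 2 (Y < Z) on D(Y)={1,3,4,6,7} D(Z)={2,3,4}: Y {1,3,4,6,7}->{1,3}
Constraint 3 (Z + Y = X) on D(Z)={2,3,4} D(Y)={1,3} D(X)={3,4,5,6,7,8}: X {3,4,5,6,7,8}->{3,4,5,6,7}
So after constraint 3: D(Y) = {1,3}

Answer: {1,3}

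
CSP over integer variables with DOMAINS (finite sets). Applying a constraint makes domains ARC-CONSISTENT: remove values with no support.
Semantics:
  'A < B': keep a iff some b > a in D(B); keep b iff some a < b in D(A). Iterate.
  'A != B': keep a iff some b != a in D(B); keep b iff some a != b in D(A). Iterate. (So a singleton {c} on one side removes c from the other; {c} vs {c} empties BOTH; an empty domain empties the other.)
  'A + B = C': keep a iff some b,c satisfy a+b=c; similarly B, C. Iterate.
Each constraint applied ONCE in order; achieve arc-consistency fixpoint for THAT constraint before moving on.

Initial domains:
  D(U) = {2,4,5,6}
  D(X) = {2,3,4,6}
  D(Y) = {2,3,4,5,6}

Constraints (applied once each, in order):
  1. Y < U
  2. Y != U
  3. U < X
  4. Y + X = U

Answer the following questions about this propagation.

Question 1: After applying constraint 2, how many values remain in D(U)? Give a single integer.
Constraint 1 (Y < U) on D(Y)={2,3,4,5,6} D(U)={2,4,5,6}: Y {2,3,4,5,6}->{2,3,4,5}; U {2,4,5,6}->{4,5,6}
Constraint 2 (Y != U) on D(Y)={2,3,4,5} D(U)={4,5,6}: no change
So after constraint 2: D(U)={4,5,6}, size = 3

Answer: 3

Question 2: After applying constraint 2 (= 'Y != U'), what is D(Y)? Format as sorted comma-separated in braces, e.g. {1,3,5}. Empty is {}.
Answer: {2,3,4,5}

Derivation:
Constraint 1 (Y < U) on D(Y)={2,3,4,5,6} D(U)={2,4,5,6}: Y {2,3,4,5,6}->{2,3,4,5}; U {2,4,5,6}->{4,5,6}
Constraint 2 (Y != U) on D(Y)={2,3,4,5} D(U)={4,5,6}: no change
So after constraint 2: D(Y) = {2,3,4,5}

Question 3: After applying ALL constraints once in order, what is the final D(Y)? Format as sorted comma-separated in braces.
Answer: {}

Derivation:
Constraint 1 (Y < U) on D(Y)={2,3,4,5,6} D(U)={2,4,5,6}: Y {2,3,4,5,6}->{2,3,4,5}; U {2,4,5,6}->{4,5,6}
Constraint 2 (Y != U) on D(Y)={2,3,4,5} D(U)={4,5,6}: no change
Constraint 3 (U < X) on D(U)={4,5,6} D(X)={2,3,4,6}: U {4,5,6}->{4,5}; X {2,3,4,6}->{6}
Constraint 4 (Y + X = U) on D(Y)={2,3,4,5} D(X)={6} D(U)={4,5}: Y {2,3,4,5}->{}; X {6}->{}; U {4,5}->{}
So after all 4 constraints: D(Y) = {}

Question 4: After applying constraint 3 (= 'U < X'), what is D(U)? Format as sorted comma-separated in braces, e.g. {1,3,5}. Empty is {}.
Constraint 1 (Y < U) on D(Y)={2,3,4,5,6} D(U)={2,4,5,6}: Y {2,3,4,5,6}->{2,3,4,5}; U {2,4,5,6}->{4,5,6}
Constraint 2 (Y != U) on D(Y)={2,3,4,5} D(U)={4,5,6}: no change
Constraint 3 (U < X) on D(U)={4,5,6} D(X)={2,3,4,6}: U {4,5,6}->{4,5}; X {2,3,4,6}->{6}
So after constraint 3: D(U) = {4,5}

Answer: {4,5}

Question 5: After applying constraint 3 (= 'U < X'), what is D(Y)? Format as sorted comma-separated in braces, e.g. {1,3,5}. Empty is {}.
Answer: {2,3,4,5}

Derivation:
Constraint 1 (Y < U) on D(Y)={2,3,4,5,6} D(U)={2,4,5,6}: Y {2,3,4,5,6}->{2,3,4,5}; U {2,4,5,6}->{4,5,6}
Constraint 2 (Y != U) on D(Y)={2,3,4,5} D(U)={4,5,6}: no change
Constraint 3 (U < X) on D(U)={4,5,6} D(X)={2,3,4,6}: U {4,5,6}->{4,5}; X {2,3,4,6}->{6}
So after constraint 3: D(Y) = {2,3,4,5}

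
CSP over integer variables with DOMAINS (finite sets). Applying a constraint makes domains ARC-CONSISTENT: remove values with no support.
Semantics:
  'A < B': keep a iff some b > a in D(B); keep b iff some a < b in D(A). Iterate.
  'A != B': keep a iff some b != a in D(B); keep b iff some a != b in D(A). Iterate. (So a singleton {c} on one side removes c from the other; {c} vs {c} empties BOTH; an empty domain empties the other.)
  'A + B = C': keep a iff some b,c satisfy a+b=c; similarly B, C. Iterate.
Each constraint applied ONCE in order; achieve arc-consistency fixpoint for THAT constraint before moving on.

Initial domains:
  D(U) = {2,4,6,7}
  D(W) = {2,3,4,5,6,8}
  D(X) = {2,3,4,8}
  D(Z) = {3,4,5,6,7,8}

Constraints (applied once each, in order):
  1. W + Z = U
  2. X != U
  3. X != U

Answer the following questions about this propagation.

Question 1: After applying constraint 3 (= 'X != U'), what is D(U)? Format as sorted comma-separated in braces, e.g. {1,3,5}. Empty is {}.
Answer: {6,7}

Derivation:
Constraint 1 (W + Z = U) on D(W)={2,3,4,5,6,8} D(Z)={3,4,5,6,7,8} D(U)={2,4,6,7}: W {2,3,4,5,6,8}->{2,3,4}; Z {3,4,5,6,7,8}->{3,4,5}; U {2,4,6,7}->{6,7}
Constraint 2 (X != U) on D(X)={2,3,4,8} D(U)={6,7}: no change
Constraint 3 (X != U) on D(X)={2,3,4,8} D(U)={6,7}: no change
So after constraint 3: D(U) = {6,7}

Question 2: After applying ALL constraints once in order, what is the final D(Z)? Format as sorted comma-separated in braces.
Constraint 1 (W + Z = U) on D(W)={2,3,4,5,6,8} D(Z)={3,4,5,6,7,8} D(U)={2,4,6,7}: W {2,3,4,5,6,8}->{2,3,4}; Z {3,4,5,6,7,8}->{3,4,5}; U {2,4,6,7}->{6,7}
Constraint 2 (X != U) on D(X)={2,3,4,8} D(U)={6,7}: no change
Constraint 3 (X != U) on D(X)={2,3,4,8} D(U)={6,7}: no change
So after all 3 constraints: D(Z) = {3,4,5}

Answer: {3,4,5}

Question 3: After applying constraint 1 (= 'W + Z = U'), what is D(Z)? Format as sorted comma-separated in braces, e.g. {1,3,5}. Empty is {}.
Answer: {3,4,5}

Derivation:
Constraint 1 (W + Z = U) on D(W)={2,3,4,5,6,8} D(Z)={3,4,5,6,7,8} D(U)={2,4,6,7}: W {2,3,4,5,6,8}->{2,3,4}; Z {3,4,5,6,7,8}->{3,4,5}; U {2,4,6,7}->{6,7}
So after constraint 1: D(Z) = {3,4,5}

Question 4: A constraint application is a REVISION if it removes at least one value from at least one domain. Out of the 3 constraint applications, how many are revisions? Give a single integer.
Answer: 1

Derivation:
Constraint 1 (W + Z = U) on D(W)={2,3,4,5,6,8} D(Z)={3,4,5,6,7,8} D(U)={2,4,6,7}: W {2,3,4,5,6,8}->{2,3,4}; Z {3,4,5,6,7,8}->{3,4,5}; U {2,4,6,7}->{6,7} => REVISION
Constraint 2 (X != U) on D(X)={2,3,4,8} D(U)={6,7}: no change => not a revision
Constraint 3 (X != U) on D(X)={2,3,4,8} D(U)={6,7}: no change => not a revision
Total revisions = 1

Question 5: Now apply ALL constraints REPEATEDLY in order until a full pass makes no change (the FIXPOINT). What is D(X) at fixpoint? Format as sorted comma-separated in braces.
pass 0 (initial): D(X)={2,3,4,8}
pass 1: U {2,4,6,7}->{6,7}; W {2,3,4,5,6,8}->{2,3,4}; Z {3,4,5,6,7,8}->{3,4,5}
pass 2: no change
Fixpoint after 2 passes: D(X) = {2,3,4,8}

Answer: {2,3,4,8}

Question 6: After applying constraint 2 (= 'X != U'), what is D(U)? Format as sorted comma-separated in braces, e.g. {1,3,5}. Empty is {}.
Constraint 1 (W + Z = U) on D(W)={2,3,4,5,6,8} D(Z)={3,4,5,6,7,8} D(U)={2,4,6,7}: W {2,3,4,5,6,8}->{2,3,4}; Z {3,4,5,6,7,8}->{3,4,5}; U {2,4,6,7}->{6,7}
Constraint 2 (X != U) on D(X)={2,3,4,8} D(U)={6,7}: no change
So after constraint 2: D(U) = {6,7}

Answer: {6,7}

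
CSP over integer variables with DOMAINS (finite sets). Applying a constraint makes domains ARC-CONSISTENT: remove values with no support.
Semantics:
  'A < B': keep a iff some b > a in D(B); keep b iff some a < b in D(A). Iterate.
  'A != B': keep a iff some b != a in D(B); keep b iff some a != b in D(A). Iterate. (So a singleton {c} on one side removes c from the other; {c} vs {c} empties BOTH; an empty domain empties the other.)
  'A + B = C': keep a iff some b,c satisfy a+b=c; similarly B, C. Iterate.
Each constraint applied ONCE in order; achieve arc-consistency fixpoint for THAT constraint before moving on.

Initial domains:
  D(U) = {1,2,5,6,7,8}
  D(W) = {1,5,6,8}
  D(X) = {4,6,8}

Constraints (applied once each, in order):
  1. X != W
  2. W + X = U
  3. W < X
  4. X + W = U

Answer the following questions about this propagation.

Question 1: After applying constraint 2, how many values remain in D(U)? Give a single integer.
Answer: 2

Derivation:
Constraint 1 (X != W) on D(X)={4,6,8} D(W)={1,5,6,8}: no change
Constraint 2 (W + X = U) on D(W)={1,5,6,8} D(X)={4,6,8} D(U)={1,2,5,6,7,8}: W {1,5,6,8}->{1}; X {4,6,8}->{4,6}; U {1,2,5,6,7,8}->{5,7}
So after constraint 2: D(U)={5,7}, size = 2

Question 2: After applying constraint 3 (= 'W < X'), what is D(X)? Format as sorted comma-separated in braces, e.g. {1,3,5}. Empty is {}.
Answer: {4,6}

Derivation:
Constraint 1 (X != W) on D(X)={4,6,8} D(W)={1,5,6,8}: no change
Constraint 2 (W + X = U) on D(W)={1,5,6,8} D(X)={4,6,8} D(U)={1,2,5,6,7,8}: W {1,5,6,8}->{1}; X {4,6,8}->{4,6}; U {1,2,5,6,7,8}->{5,7}
Constraint 3 (W < X) on D(W)={1} D(X)={4,6}: no change
So after constraint 3: D(X) = {4,6}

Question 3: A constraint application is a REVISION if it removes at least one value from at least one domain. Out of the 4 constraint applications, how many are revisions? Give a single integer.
Constraint 1 (X != W) on D(X)={4,6,8} D(W)={1,5,6,8}: no change => not a revision
Constraint 2 (W + X = U) on D(W)={1,5,6,8} D(X)={4,6,8} D(U)={1,2,5,6,7,8}: W {1,5,6,8}->{1}; X {4,6,8}->{4,6}; U {1,2,5,6,7,8}->{5,7} => REVISION
Constraint 3 (W < X) on D(W)={1} D(X)={4,6}: no change => not a revision
Constraint 4 (X + W = U) on D(X)={4,6} D(W)={1} D(U)={5,7}: no change => not a revision
Total revisions = 1

Answer: 1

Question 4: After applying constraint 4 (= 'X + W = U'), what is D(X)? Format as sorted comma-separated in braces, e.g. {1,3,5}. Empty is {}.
Constraint 1 (X != W) on D(X)={4,6,8} D(W)={1,5,6,8}: no change
Constraint 2 (W + X = U) on D(W)={1,5,6,8} D(X)={4,6,8} D(U)={1,2,5,6,7,8}: W {1,5,6,8}->{1}; X {4,6,8}->{4,6}; U {1,2,5,6,7,8}->{5,7}
Constraint 3 (W < X) on D(W)={1} D(X)={4,6}: no change
Constraint 4 (X + W = U) on D(X)={4,6} D(W)={1} D(U)={5,7}: no change
So after constraint 4: D(X) = {4,6}

Answer: {4,6}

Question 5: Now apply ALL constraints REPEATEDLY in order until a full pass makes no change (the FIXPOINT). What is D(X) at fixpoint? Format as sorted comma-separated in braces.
Answer: {4,6}

Derivation:
pass 0 (initial): D(X)={4,6,8}
pass 1: U {1,2,5,6,7,8}->{5,7}; W {1,5,6,8}->{1}; X {4,6,8}->{4,6}
pass 2: no change
Fixpoint after 2 passes: D(X) = {4,6}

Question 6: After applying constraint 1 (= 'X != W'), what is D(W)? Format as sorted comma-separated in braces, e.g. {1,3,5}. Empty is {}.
Answer: {1,5,6,8}

Derivation:
Constraint 1 (X != W) on D(X)={4,6,8} D(W)={1,5,6,8}: no change
So after constraint 1: D(W) = {1,5,6,8}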